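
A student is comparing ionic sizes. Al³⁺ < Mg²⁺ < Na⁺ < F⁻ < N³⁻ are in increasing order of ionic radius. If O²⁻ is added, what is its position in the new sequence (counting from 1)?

Isoelectronic series (10 e⁻ each). Size is set by nuclear charge: more protons means a smaller ion. Al³⁺ (Z=13), Mg²⁺ (Z=12), Na⁺ (Z=11), F⁻ (Z=9), O²⁻ (Z=8), N³⁻ (Z=7).
The complete sequence is Al³⁺ < Mg²⁺ < Na⁺ < F⁻ < O²⁻ < N³⁻. O²⁻ sits at position 5.

5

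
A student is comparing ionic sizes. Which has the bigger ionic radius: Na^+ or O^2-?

O^2-

Each ion has 10 electrons. The ranking follows nuclear charge in reverse — greater Z gives a smaller radius. Na^+ (Z=11), O^2- (Z=8).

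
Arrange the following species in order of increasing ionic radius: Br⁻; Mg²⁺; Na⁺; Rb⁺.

Mg²⁺ < Na⁺ < Rb⁺ < Br⁻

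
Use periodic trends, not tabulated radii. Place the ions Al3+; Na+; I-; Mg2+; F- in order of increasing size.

First list Z and electron count for each: Al3+ (Z=13, 10 e⁻), Mg2+ (Z=12, 10 e⁻), Na+ (Z=11, 10 e⁻), F- (Z=9, 10 e⁻), I- (Z=53, 54 e⁻). Al3+ < Mg2+ (both 10 e⁻, Z=13>12); Mg2+ < Na+ (isoelectronic, higher Z=12 is smaller); Na+ < F- (both 10 e⁻, Z=11>9); F- < I- (same group, 3 shells fewer).

Al3+ < Mg2+ < Na+ < F- < I-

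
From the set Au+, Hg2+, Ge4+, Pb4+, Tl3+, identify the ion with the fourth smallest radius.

Hg2+

Tabulating Z and e⁻: Ge4+ (Z=32, 28 e⁻), Pb4+ (Z=82, 78 e⁻), Tl3+ (Z=81, 78 e⁻), Hg2+ (Z=80, 78 e⁻), Au+ (Z=79, 78 e⁻). Ge4+ < Pb4+ (same group, period 4 vs 6); Pb4+ < Tl3+ (both 78 e⁻, Z=82>81); Tl3+ < Hg2+ (both 78 e⁻, Z=81>80); Hg2+ < Au+ (both 78 e⁻, Z=80>79).
So the order is Ge4+ < Pb4+ < Tl3+ < Hg2+ < Au+; the 4th-smallest ion is Hg2+.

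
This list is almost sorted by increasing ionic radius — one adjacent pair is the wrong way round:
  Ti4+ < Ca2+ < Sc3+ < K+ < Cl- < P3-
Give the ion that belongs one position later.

The pair Ca2+, Sc3+ is the wrong way round — they are isoelectronic (18 e⁻) and Sc has more protons than Ca (21 vs 20), making Sc3+ smaller. All other adjacent pairs agree with periodic trends, so Ca2+ is the misplaced ion.

Ca2+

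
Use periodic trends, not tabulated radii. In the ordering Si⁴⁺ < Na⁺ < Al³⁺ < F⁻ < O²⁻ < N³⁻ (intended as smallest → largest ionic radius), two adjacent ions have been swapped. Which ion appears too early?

The pair Na⁺, Al³⁺ is the wrong way round — both have 10 electrons but Z(Al)=13 > Z(Na)=11, so Al³⁺ should be the smaller of the two. All other adjacent pairs agree with periodic trends, so Na⁺ is the misplaced ion.

Na⁺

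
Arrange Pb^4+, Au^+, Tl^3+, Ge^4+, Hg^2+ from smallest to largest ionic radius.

Work out protons and electrons: Ge^4+: 28 e⁻, Z=32, Pb^4+: 78 e⁻, Z=82, Tl^3+: 78 e⁻, Z=81, Hg^2+: 78 e⁻, Z=80, Au^+: 78 e⁻, Z=79. Ge^4+ < Pb^4+ (same group, 2 shells fewer); Pb^4+ < Tl^3+ (isoelectronic, higher Z=82 is smaller); Tl^3+ < Hg^2+ (both 78 e⁻, Z=81>80); Hg^2+ < Au^+ (both 78 e⁻, Z=80>79).

Ge^4+ < Pb^4+ < Tl^3+ < Hg^2+ < Au^+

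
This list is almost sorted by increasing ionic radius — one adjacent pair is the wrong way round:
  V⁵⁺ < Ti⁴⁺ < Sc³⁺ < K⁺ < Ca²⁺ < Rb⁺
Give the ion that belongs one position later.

Scanning neighbour by neighbour, only K⁺/Ca²⁺ violates a trend: Ca²⁺ and K⁺ share 18 electrons; the higher nuclear charge on Ca (Z=20) contracts it more, so Ca²⁺ < K⁺. That makes K⁺ the one sitting a position early relative to where it belongs.

K⁺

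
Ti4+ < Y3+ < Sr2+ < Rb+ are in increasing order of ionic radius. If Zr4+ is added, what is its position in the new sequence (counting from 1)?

2

Tabulating Z and e⁻: Ti4+: 18 e⁻, Z=22, Zr4+: 36 e⁻, Z=40, Y3+: 36 e⁻, Z=39, Sr2+: 36 e⁻, Z=38, Rb+: 36 e⁻, Z=37. Ti4+ < Zr4+ (same group, 1 shell fewer); Zr4+ < Y3+ (isoelectronic, higher Z=40 is smaller); Y3+ < Sr2+ (both 36 e⁻, Z=39>38); Sr2+ < Rb+ (isoelectronic, higher Z=38 is smaller).
Merged order: Ti4+ < Zr4+ < Y3+ < Sr2+ < Rb+ — Zr4+ is number 2.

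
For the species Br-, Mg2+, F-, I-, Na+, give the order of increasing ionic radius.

Mg2+ < Na+ < F- < Br- < I-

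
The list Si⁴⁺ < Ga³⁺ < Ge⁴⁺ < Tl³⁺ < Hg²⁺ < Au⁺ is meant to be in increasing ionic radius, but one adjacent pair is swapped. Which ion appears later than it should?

Ge⁴⁺

Compare adjacent ions: they are isoelectronic (28 e⁻) and Ge has more protons than Ga (32 vs 31), making Ge⁴⁺ smaller — yet in this increasing list Ga³⁺ sits before Ge⁴⁺. Nothing else is reversed, so Ge⁴⁺ should move one place to the left.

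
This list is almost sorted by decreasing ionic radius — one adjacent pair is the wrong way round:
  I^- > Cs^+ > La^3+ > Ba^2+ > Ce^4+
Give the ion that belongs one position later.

The pair La^3+, Ba^2+ is the wrong way round — they are isoelectronic (54 e⁻) and La has more protons than Ba (57 vs 56), making La^3+ smaller. All other adjacent pairs agree with periodic trends, so La^3+ is the misplaced ion.

La^3+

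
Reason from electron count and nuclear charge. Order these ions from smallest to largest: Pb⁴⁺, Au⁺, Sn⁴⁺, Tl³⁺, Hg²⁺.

Sn⁴⁺ < Pb⁴⁺ < Tl³⁺ < Hg²⁺ < Au⁺

Work out protons and electrons: Sn⁴⁺ (Z=50, 46 e⁻), Pb⁴⁺ (Z=82, 78 e⁻), Tl³⁺ (Z=81, 78 e⁻), Hg²⁺ (Z=80, 78 e⁻), Au⁺ (Z=79, 78 e⁻). Sn⁴⁺ < Pb⁴⁺ (same group, period 5 vs 6); Pb⁴⁺ < Tl³⁺ (isoelectronic, higher Z=82 is smaller); Tl³⁺ < Hg²⁺ (both 78 e⁻, Z=81>80); Hg²⁺ < Au⁺ (isoelectronic, higher Z=80 is smaller).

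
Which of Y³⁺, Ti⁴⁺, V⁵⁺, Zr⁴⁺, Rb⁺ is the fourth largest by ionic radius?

Ti⁴⁺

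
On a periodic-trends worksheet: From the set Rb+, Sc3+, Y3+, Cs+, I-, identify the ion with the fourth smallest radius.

Sc3+ has 18 e⁻ (Z=21), Y3+ has 36 e⁻ (Z=39), Rb+ has 36 e⁻ (Z=37), Cs+ has 54 e⁻ (Z=55), I- has 54 e⁻ (Z=53). Sc3+ < Y3+ (same group, period 4 vs 5); Y3+ < Rb+ (both 36 e⁻, Z=39>37); Rb+ < Cs+ (same group, period 5 vs 6); Cs+ < I- (both 54 e⁻, Z=55>53).
That gives Sc3+ < Y3+ < Rb+ < Cs+ < I-. From the smallest end, number 4 is Cs+.

Cs+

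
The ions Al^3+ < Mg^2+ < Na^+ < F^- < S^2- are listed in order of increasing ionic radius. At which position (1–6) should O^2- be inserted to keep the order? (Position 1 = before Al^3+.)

Electron counts and nuclear charges: Al^3+: 10 e⁻, Z=13, Mg^2+: 10 e⁻, Z=12, Na^+: 10 e⁻, Z=11, F^-: 10 e⁻, Z=9, O^2-: 10 e⁻, Z=8, S^2-: 18 e⁻, Z=16. Al^3+ < Mg^2+ (isoelectronic, higher Z=13 is smaller); Mg^2+ < Na^+ (both 10 e⁻, Z=12>11); Na^+ < F^- (isoelectronic, higher Z=11 is smaller); F^- < O^2- (isoelectronic, higher Z=9 is smaller); O^2- < S^2- (same group, period 2 vs 3).
The complete sequence is Al^3+ < Mg^2+ < Na^+ < F^- < O^2- < S^2-. O^2- sits at position 5.

5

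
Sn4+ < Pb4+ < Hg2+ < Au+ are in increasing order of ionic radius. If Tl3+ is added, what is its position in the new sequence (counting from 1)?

First list Z and electron count for each: Sn4+: 46 e⁻, Z=50, Pb4+: 78 e⁻, Z=82, Tl3+: 78 e⁻, Z=81, Hg2+: 78 e⁻, Z=80, Au+: 78 e⁻, Z=79. Sn4+ < Pb4+ (same group, 1 shell fewer); Pb4+ < Tl3+ (both 78 e⁻, Z=82>81); Tl3+ < Hg2+ (both 78 e⁻, Z=81>80); Hg2+ < Au+ (isoelectronic, higher Z=80 is smaller).
The complete sequence is Sn4+ < Pb4+ < Tl3+ < Hg2+ < Au+. Tl3+ sits at position 3.

3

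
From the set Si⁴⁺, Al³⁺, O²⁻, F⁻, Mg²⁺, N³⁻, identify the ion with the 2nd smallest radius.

These species are isoelectronic with 10 electrons. The only difference is the number of protons: Si⁴⁺ (Z=14), Al³⁺ (Z=13), Mg²⁺ (Z=12), F⁻ (Z=9), O²⁻ (Z=8), N³⁻ (Z=7). The strongest nuclear pull (Si⁴⁺) gives the smallest ion.
So the order is Si⁴⁺ < Al³⁺ < Mg²⁺ < F⁻ < O²⁻ < N³⁻; the 2nd-smallest ion is Al³⁺.

Al³⁺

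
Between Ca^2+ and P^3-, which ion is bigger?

P^3-

Each ion has 18 electrons. The ranking follows nuclear charge in reverse — greater Z gives a smaller radius. Ca^2+ (Z=20), P^3- (Z=15).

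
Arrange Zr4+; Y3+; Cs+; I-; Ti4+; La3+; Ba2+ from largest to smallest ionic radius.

Electron counts and nuclear charges: Ti4+ has 18 e⁻ (Z=22), Zr4+ has 36 e⁻ (Z=40), Y3+ has 36 e⁻ (Z=39), La3+ has 54 e⁻ (Z=57), Ba2+ has 54 e⁻ (Z=56), Cs+ has 54 e⁻ (Z=55), I- has 54 e⁻ (Z=53). Ti4+ < Zr4+ (same group, 1 shell fewer); Zr4+ < Y3+ (isoelectronic, higher Z=40 is smaller); Y3+ < La3+ (same group, 1 shell fewer); La3+ < Ba2+ (isoelectronic, higher Z=57 is smaller); Ba2+ < Cs+ (both 54 e⁻, Z=56>55); Cs+ < I- (isoelectronic, higher Z=55 is smaller).

I- > Cs+ > Ba2+ > La3+ > Y3+ > Zr4+ > Ti4+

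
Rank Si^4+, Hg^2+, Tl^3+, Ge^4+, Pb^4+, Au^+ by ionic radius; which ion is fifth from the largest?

Ge^4+

Work out protons and electrons: Si^4+ (Z=14, 10 e⁻), Ge^4+ (Z=32, 28 e⁻), Pb^4+ (Z=82, 78 e⁻), Tl^3+ (Z=81, 78 e⁻), Hg^2+ (Z=80, 78 e⁻), Au^+ (Z=79, 78 e⁻). Si^4+ < Ge^4+ (same group, 1 shell fewer); Ge^4+ < Pb^4+ (same group, 2 shells fewer); Pb^4+ < Tl^3+ (both 78 e⁻, Z=82>81); Tl^3+ < Hg^2+ (isoelectronic, higher Z=81 is smaller); Hg^2+ < Au^+ (both 78 e⁻, Z=80>79).
Ordering: Si^4+ < Ge^4+ < Pb^4+ < Tl^3+ < Hg^2+ < Au^+. The fifth largest is Ge^4+.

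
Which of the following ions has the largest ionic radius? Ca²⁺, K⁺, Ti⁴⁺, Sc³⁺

K⁺

These species are isoelectronic with 18 electrons. The only difference is the number of protons: Ti⁴⁺ (Z=22), Sc³⁺ (Z=21), Ca²⁺ (Z=20), K⁺ (Z=19). The strongest nuclear pull (Ti⁴⁺) gives the smallest ion.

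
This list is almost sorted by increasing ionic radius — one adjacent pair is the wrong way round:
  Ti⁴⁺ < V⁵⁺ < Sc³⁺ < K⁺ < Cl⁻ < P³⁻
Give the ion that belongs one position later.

Compare adjacent ions: both have 18 electrons but Z(V)=23 > Z(Ti)=22, so V⁵⁺ should be the smaller of the two — yet in this increasing list Ti⁴⁺ sits before V⁵⁺. Nothing else is reversed, so Ti⁴⁺ should move one place to the right.

Ti⁴⁺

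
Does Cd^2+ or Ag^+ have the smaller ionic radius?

Cd^2+

These species are isoelectronic with 46 electrons. The only difference is the number of protons: Cd^2+ (Z=48), Ag^+ (Z=47). The strongest nuclear pull (Cd^2+) gives the smallest ion.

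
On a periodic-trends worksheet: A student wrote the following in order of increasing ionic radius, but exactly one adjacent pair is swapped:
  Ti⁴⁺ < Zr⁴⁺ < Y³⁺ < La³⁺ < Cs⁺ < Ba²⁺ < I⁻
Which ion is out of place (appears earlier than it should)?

Cs⁺

The pair Cs⁺, Ba²⁺ is the wrong way round — both have 54 electrons but Z(Ba)=56 > Z(Cs)=55, so Ba²⁺ should be the smaller of the two. All other adjacent pairs agree with periodic trends, so Cs⁺ is the misplaced ion.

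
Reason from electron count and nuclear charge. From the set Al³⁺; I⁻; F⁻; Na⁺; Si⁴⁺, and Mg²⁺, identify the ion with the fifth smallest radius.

Electron counts and nuclear charges: Si⁴⁺ has 10 e⁻ (Z=14), Al³⁺ has 10 e⁻ (Z=13), Mg²⁺ has 10 e⁻ (Z=12), Na⁺ has 10 e⁻ (Z=11), F⁻ has 10 e⁻ (Z=9), I⁻ has 54 e⁻ (Z=53). Si⁴⁺ < Al³⁺ (both 10 e⁻, Z=14>13); Al³⁺ < Mg²⁺ (isoelectronic, higher Z=13 is smaller); Mg²⁺ < Na⁺ (both 10 e⁻, Z=12>11); Na⁺ < F⁻ (both 10 e⁻, Z=11>9); F⁻ < I⁻ (same group, period 2 vs 5).
That gives Si⁴⁺ < Al³⁺ < Mg²⁺ < Na⁺ < F⁻ < I⁻. From the smallest end, number 5 is F⁻.

F⁻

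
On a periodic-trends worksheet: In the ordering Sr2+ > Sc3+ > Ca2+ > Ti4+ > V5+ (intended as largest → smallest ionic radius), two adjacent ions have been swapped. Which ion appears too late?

Ca2+

Check each adjacent pair. Sc3+ and Ca2+ are reversed: Sc3+ and Ca2+ share 18 electrons; the higher nuclear charge on Sc (Z=21) contracts it more, so Sc3+ < Ca2+. No other neighbouring pair contradicts the periodic trends, so Ca2+ is the ion listed too late.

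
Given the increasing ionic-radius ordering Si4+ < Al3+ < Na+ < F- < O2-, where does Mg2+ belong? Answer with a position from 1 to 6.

3

All of these have 10 electrons (isoelectronic). With the same electron cloud, the ion with the most protons pulls it in tightest. Nuclear charges: Si4+ (Z=14), Al3+ (Z=13), Mg2+ (Z=12), Na+ (Z=11), F- (Z=9), O2- (Z=8). Highest Z is smallest.
The complete sequence is Si4+ < Al3+ < Mg2+ < Na+ < F- < O2-. Mg2+ sits at position 3.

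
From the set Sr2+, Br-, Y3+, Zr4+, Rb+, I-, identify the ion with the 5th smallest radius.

Electron counts and nuclear charges: Zr4+ (Z=40, 36 e⁻), Y3+ (Z=39, 36 e⁻), Sr2+ (Z=38, 36 e⁻), Rb+ (Z=37, 36 e⁻), Br- (Z=35, 36 e⁻), I- (Z=53, 54 e⁻). Zr4+ < Y3+ (both 36 e⁻, Z=40>39); Y3+ < Sr2+ (isoelectronic, higher Z=39 is smaller); Sr2+ < Rb+ (both 36 e⁻, Z=38>37); Rb+ < Br- (isoelectronic, higher Z=37 is smaller); Br- < I- (same group, period 4 vs 5).
So the order is Zr4+ < Y3+ < Sr2+ < Rb+ < Br- < I-; the 5th-smallest ion is Br-.

Br-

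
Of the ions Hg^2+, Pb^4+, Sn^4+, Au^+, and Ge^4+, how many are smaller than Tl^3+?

3

Tabulating Z and e⁻: Ge^4+: 28 e⁻, Z=32, Sn^4+: 46 e⁻, Z=50, Pb^4+: 78 e⁻, Z=82, Tl^3+: 78 e⁻, Z=81, Hg^2+: 78 e⁻, Z=80, Au^+: 78 e⁻, Z=79. Ge^4+ < Sn^4+ (same group, 1 shell fewer); Sn^4+ < Pb^4+ (same group, 1 shell fewer); Pb^4+ < Tl^3+ (both 78 e⁻, Z=82>81); Tl^3+ < Hg^2+ (isoelectronic, higher Z=81 is smaller); Hg^2+ < Au^+ (isoelectronic, higher Z=80 is smaller).
Placing each against Tl^3+: smaller — Ge^4+, Sn^4+, Pb^4+; larger — Hg^2+, Au^+. So 3 are smaller.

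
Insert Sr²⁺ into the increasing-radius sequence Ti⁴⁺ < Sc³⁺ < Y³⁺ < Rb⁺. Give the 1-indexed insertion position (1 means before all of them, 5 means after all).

4

First list Z and electron count for each: Ti⁴⁺ (Z=22, 18 e⁻), Sc³⁺ (Z=21, 18 e⁻), Y³⁺ (Z=39, 36 e⁻), Sr²⁺ (Z=38, 36 e⁻), Rb⁺ (Z=37, 36 e⁻). Ti⁴⁺ < Sc³⁺ (isoelectronic, higher Z=22 is smaller); Sc³⁺ < Y³⁺ (same group, period 4 vs 5); Y³⁺ < Sr²⁺ (both 36 e⁻, Z=39>38); Sr²⁺ < Rb⁺ (both 36 e⁻, Z=38>37).
With Sr²⁺ included the full order is Ti⁴⁺ < Sc³⁺ < Y³⁺ < Sr²⁺ < Rb⁺, so it takes position 4.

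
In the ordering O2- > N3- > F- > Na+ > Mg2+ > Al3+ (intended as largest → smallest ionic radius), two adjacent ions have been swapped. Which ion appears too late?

The pair O2-, N3- is the wrong way round — they are isoelectronic (10 e⁻) and O has more protons than N (8 vs 7), making O2- smaller. All other adjacent pairs agree with periodic trends, so N3- is the misplaced ion.

N3-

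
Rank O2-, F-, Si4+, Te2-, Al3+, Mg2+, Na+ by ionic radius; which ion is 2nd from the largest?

O2-

Electron counts and nuclear charges: Si4+ (Z=14, 10 e⁻), Al3+ (Z=13, 10 e⁻), Mg2+ (Z=12, 10 e⁻), Na+ (Z=11, 10 e⁻), F- (Z=9, 10 e⁻), O2- (Z=8, 10 e⁻), Te2- (Z=52, 54 e⁻). Si4+ < Al3+ (isoelectronic, higher Z=14 is smaller); Al3+ < Mg2+ (isoelectronic, higher Z=13 is smaller); Mg2+ < Na+ (isoelectronic, higher Z=12 is smaller); Na+ < F- (isoelectronic, higher Z=11 is smaller); F- < O2- (isoelectronic, higher Z=9 is smaller); O2- < Te2- (same group, period 2 vs 5).
That gives Si4+ < Al3+ < Mg2+ < Na+ < F- < O2- < Te2-. From the largest end, number 2 is O2-.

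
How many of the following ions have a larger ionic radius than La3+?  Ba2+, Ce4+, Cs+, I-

All of these have 54 electrons (isoelectronic). With the same electron cloud, the ion with the most protons pulls it in tightest. Nuclear charges: Ce4+ (Z=58), La3+ (Z=57), Ba2+ (Z=56), Cs+ (Z=55), I- (Z=53). Highest Z is smallest.
Relative to La3+, the ions that are larger are Ba2+, Cs+, I-. So 3 are larger.

3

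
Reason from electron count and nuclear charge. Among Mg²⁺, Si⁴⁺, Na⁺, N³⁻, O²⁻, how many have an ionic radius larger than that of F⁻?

Isoelectronic series (10 e⁻ each). Size is set by nuclear charge: more protons means a smaller ion. Si⁴⁺ (Z=14), Mg²⁺ (Z=12), Na⁺ (Z=11), F⁻ (Z=9), O²⁻ (Z=8), N³⁻ (Z=7).
Placing each against F⁻: smaller — Si⁴⁺, Mg²⁺, Na⁺; larger — O²⁻, N³⁻. That's 2.

2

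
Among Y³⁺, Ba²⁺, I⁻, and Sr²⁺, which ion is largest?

Work out protons and electrons: Y³⁺ (Z=39, 36 e⁻), Sr²⁺ (Z=38, 36 e⁻), Ba²⁺ (Z=56, 54 e⁻), I⁻ (Z=53, 54 e⁻). Y³⁺ < Sr²⁺ (isoelectronic, higher Z=39 is smaller); Sr²⁺ < Ba²⁺ (same group, 1 shell fewer); Ba²⁺ < I⁻ (both 54 e⁻, Z=56>53).

I⁻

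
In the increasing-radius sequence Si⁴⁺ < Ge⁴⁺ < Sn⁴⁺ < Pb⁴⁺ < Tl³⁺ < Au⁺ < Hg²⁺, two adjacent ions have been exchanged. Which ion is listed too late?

Hg²⁺

Scanning neighbour by neighbour, only Au⁺/Hg²⁺ violates a trend: they are isoelectronic (78 e⁻) and Hg has more protons than Au (80 vs 79), making Hg²⁺ smaller. That makes Hg²⁺ the one sitting a position late relative to where it belongs.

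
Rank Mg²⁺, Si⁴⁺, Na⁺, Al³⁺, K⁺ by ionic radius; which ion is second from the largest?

Na⁺

Work out protons and electrons: Si⁴⁺ has 10 e⁻ (Z=14), Al³⁺ has 10 e⁻ (Z=13), Mg²⁺ has 10 e⁻ (Z=12), Na⁺ has 10 e⁻ (Z=11), K⁺ has 18 e⁻ (Z=19). Si⁴⁺ < Al³⁺ (isoelectronic, higher Z=14 is smaller); Al³⁺ < Mg²⁺ (both 10 e⁻, Z=13>12); Mg²⁺ < Na⁺ (isoelectronic, higher Z=12 is smaller); Na⁺ < K⁺ (same group, 1 shell fewer).
Full ascending order: Si⁴⁺ < Al³⁺ < Mg²⁺ < Na⁺ < K⁺. Counting from the largest, position 2 is Na⁺.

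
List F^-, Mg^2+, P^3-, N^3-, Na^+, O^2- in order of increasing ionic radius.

Electron counts and nuclear charges: Mg^2+ has 10 e⁻ (Z=12), Na^+ has 10 e⁻ (Z=11), F^- has 10 e⁻ (Z=9), O^2- has 10 e⁻ (Z=8), N^3- has 10 e⁻ (Z=7), P^3- has 18 e⁻ (Z=15). Mg^2+ < Na^+ (isoelectronic, higher Z=12 is smaller); Na^+ < F^- (both 10 e⁻, Z=11>9); F^- < O^2- (isoelectronic, higher Z=9 is smaller); O^2- < N^3- (both 10 e⁻, Z=8>7); N^3- < P^3- (same group, 1 shell fewer).

Mg^2+ < Na^+ < F^- < O^2- < N^3- < P^3-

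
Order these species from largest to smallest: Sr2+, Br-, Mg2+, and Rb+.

Electron counts and nuclear charges: Mg2+ has 10 e⁻ (Z=12), Sr2+ has 36 e⁻ (Z=38), Rb+ has 36 e⁻ (Z=37), Br- has 36 e⁻ (Z=35). Mg2+ < Sr2+ (same group, period 3 vs 5); Sr2+ < Rb+ (both 36 e⁻, Z=38>37); Rb+ < Br- (isoelectronic, higher Z=37 is smaller).

Br- > Rb+ > Sr2+ > Mg2+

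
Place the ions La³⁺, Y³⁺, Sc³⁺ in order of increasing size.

Sc³⁺ < Y³⁺ < La³⁺

All are in the same group with charge +3. Radius grows down the group as n (the outermost shell) increases.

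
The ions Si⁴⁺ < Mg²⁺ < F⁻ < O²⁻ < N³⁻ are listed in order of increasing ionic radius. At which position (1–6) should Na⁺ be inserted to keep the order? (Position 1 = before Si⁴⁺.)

3

These species are isoelectronic with 10 electrons. The only difference is the number of protons: Si⁴⁺ (Z=14), Mg²⁺ (Z=12), Na⁺ (Z=11), F⁻ (Z=9), O²⁻ (Z=8), N³⁻ (Z=7). The strongest nuclear pull (Si⁴⁺) gives the smallest ion.
Merged order: Si⁴⁺ < Mg²⁺ < Na⁺ < F⁻ < O²⁻ < N³⁻ — Na⁺ is number 3.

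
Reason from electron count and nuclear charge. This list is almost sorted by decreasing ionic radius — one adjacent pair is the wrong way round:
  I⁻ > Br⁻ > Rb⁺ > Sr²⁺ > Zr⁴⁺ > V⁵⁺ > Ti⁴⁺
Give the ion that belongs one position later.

Compare adjacent ions: both have 18 electrons but Z(V)=23 > Z(Ti)=22, so V⁵⁺ should be the smaller of the two — yet in this decreasing list V⁵⁺ sits before Ti⁴⁺. Nothing else is reversed, so V⁵⁺ should move one place to the right.

V⁵⁺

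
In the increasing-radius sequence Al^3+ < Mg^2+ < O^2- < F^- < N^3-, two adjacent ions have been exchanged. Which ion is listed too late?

Compare adjacent ions: F^- and O^2- share 10 electrons; the higher nuclear charge on F (Z=9) contracts it more, so F^- < O^2- — yet in this increasing list O^2- sits before F^-. Nothing else is reversed, so F^- should move one place to the left.

F^-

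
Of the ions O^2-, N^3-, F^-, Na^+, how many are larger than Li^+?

Work out protons and electrons: Li^+ (Z=3, 2 e⁻), Na^+ (Z=11, 10 e⁻), F^- (Z=9, 10 e⁻), O^2- (Z=8, 10 e⁻), N^3- (Z=7, 10 e⁻). Li^+ < Na^+ (same group, period 2 vs 3); Na^+ < F^- (both 10 e⁻, Z=11>9); F^- < O^2- (both 10 e⁻, Z=9>8); O^2- < N^3- (both 10 e⁻, Z=8>7).
Overall: Li^+ < Na^+ < F^- < O^2- < N^3-. Li^+ has 0 below it and 4 above. That's 4.

4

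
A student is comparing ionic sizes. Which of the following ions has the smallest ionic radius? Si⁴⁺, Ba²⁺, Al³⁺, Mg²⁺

Si⁴⁺

Tabulating Z and e⁻: Si⁴⁺: 10 e⁻, Z=14, Al³⁺: 10 e⁻, Z=13, Mg²⁺: 10 e⁻, Z=12, Ba²⁺: 54 e⁻, Z=56. Si⁴⁺ < Al³⁺ (isoelectronic, higher Z=14 is smaller); Al³⁺ < Mg²⁺ (both 10 e⁻, Z=13>12); Mg²⁺ < Ba²⁺ (same group, period 3 vs 6).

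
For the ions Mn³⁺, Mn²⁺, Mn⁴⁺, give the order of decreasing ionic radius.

Same element, different charge: the more highly charged cation has fewer electrons and a greater effective nuclear charge per electron, making Mn⁴⁺ the smallest.

Mn²⁺ > Mn³⁺ > Mn⁴⁺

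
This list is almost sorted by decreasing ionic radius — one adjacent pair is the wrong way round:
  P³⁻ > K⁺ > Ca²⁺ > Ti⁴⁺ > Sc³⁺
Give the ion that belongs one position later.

The pair Ti⁴⁺, Sc³⁺ is the wrong way round — both have 18 electrons but Z(Ti)=22 > Z(Sc)=21, so Ti⁴⁺ should be the smaller of the two. All other adjacent pairs agree with periodic trends, so Ti⁴⁺ is the misplaced ion.

Ti⁴⁺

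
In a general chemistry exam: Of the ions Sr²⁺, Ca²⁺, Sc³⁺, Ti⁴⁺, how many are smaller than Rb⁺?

Electron counts and nuclear charges: Ti⁴⁺ has 18 e⁻ (Z=22), Sc³⁺ has 18 e⁻ (Z=21), Ca²⁺ has 18 e⁻ (Z=20), Sr²⁺ has 36 e⁻ (Z=38), Rb⁺ has 36 e⁻ (Z=37). Ti⁴⁺ < Sc³⁺ (both 18 e⁻, Z=22>21); Sc³⁺ < Ca²⁺ (isoelectronic, higher Z=21 is smaller); Ca²⁺ < Sr²⁺ (same group, 1 shell fewer); Sr²⁺ < Rb⁺ (both 36 e⁻, Z=38>37).
Ordering all of them (including Rb⁺) by radius gives Ti⁴⁺ < Sc³⁺ < Ca²⁺ < Sr²⁺ < Rb⁺. That's 4.

4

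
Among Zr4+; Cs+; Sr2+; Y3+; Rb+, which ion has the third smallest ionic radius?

Electron counts and nuclear charges: Zr4+ (Z=40, 36 e⁻), Y3+ (Z=39, 36 e⁻), Sr2+ (Z=38, 36 e⁻), Rb+ (Z=37, 36 e⁻), Cs+ (Z=55, 54 e⁻). Zr4+ < Y3+ (both 36 e⁻, Z=40>39); Y3+ < Sr2+ (isoelectronic, higher Z=39 is smaller); Sr2+ < Rb+ (both 36 e⁻, Z=38>37); Rb+ < Cs+ (same group, period 5 vs 6).
Full ascending order: Zr4+ < Y3+ < Sr2+ < Rb+ < Cs+. Counting from the smallest, position 3 is Sr2+.

Sr2+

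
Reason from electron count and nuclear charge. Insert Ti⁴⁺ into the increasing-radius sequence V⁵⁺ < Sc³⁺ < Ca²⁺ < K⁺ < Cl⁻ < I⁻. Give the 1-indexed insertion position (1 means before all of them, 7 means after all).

Tabulating Z and e⁻: V⁵⁺ (Z=23, 18 e⁻), Ti⁴⁺ (Z=22, 18 e⁻), Sc³⁺ (Z=21, 18 e⁻), Ca²⁺ (Z=20, 18 e⁻), K⁺ (Z=19, 18 e⁻), Cl⁻ (Z=17, 18 e⁻), I⁻ (Z=53, 54 e⁻). V⁵⁺ < Ti⁴⁺ (both 18 e⁻, Z=23>22); Ti⁴⁺ < Sc³⁺ (both 18 e⁻, Z=22>21); Sc³⁺ < Ca²⁺ (both 18 e⁻, Z=21>20); Ca²⁺ < K⁺ (isoelectronic, higher Z=20 is smaller); K⁺ < Cl⁻ (isoelectronic, higher Z=19 is smaller); Cl⁻ < I⁻ (same group, period 3 vs 5).
With Ti⁴⁺ included the full order is V⁵⁺ < Ti⁴⁺ < Sc³⁺ < Ca²⁺ < K⁺ < Cl⁻ < I⁻, so it takes position 2.

2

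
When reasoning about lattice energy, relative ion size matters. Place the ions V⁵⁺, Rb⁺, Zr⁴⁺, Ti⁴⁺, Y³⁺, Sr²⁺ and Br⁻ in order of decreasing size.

Br⁻ > Rb⁺ > Sr²⁺ > Y³⁺ > Zr⁴⁺ > Ti⁴⁺ > V⁵⁺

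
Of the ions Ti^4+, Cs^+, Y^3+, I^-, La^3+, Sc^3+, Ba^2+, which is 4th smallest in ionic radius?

La^3+

Ti^4+ has 18 e⁻ (Z=22), Sc^3+ has 18 e⁻ (Z=21), Y^3+ has 36 e⁻ (Z=39), La^3+ has 54 e⁻ (Z=57), Ba^2+ has 54 e⁻ (Z=56), Cs^+ has 54 e⁻ (Z=55), I^- has 54 e⁻ (Z=53). Ti^4+ < Sc^3+ (isoelectronic, higher Z=22 is smaller); Sc^3+ < Y^3+ (same group, 1 shell fewer); Y^3+ < La^3+ (same group, period 5 vs 6); La^3+ < Ba^2+ (isoelectronic, higher Z=57 is smaller); Ba^2+ < Cs^+ (isoelectronic, higher Z=56 is smaller); Cs^+ < I^- (both 54 e⁻, Z=55>53).
So the order is Ti^4+ < Sc^3+ < Y^3+ < La^3+ < Ba^2+ < Cs^+ < I^-; the 4th-smallest ion is La^3+.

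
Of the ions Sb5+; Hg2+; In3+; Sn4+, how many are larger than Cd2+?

Sb5+ has 46 e⁻ (Z=51), Sn4+ has 46 e⁻ (Z=50), In3+ has 46 e⁻ (Z=49), Cd2+ has 46 e⁻ (Z=48), Hg2+ has 78 e⁻ (Z=80). Sb5+ < Sn4+ (isoelectronic, higher Z=51 is smaller); Sn4+ < In3+ (isoelectronic, higher Z=50 is smaller); In3+ < Cd2+ (both 46 e⁻, Z=49>48); Cd2+ < Hg2+ (same group, period 5 vs 6).
Overall: Sb5+ < Sn4+ < In3+ < Cd2+ < Hg2+. Cd2+ has 3 below it and 1 above. So 1 is larger.

1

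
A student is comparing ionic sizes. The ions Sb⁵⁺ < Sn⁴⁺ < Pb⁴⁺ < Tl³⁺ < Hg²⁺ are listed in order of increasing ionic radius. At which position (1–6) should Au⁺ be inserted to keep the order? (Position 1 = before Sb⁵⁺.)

First list Z and electron count for each: Sb⁵⁺ has 46 e⁻ (Z=51), Sn⁴⁺ has 46 e⁻ (Z=50), Pb⁴⁺ has 78 e⁻ (Z=82), Tl³⁺ has 78 e⁻ (Z=81), Hg²⁺ has 78 e⁻ (Z=80), Au⁺ has 78 e⁻ (Z=79). Sb⁵⁺ < Sn⁴⁺ (isoelectronic, higher Z=51 is smaller); Sn⁴⁺ < Pb⁴⁺ (same group, 1 shell fewer); Pb⁴⁺ < Tl³⁺ (isoelectronic, higher Z=82 is smaller); Tl³⁺ < Hg²⁺ (isoelectronic, higher Z=81 is smaller); Hg²⁺ < Au⁺ (both 78 e⁻, Z=80>79).
The complete sequence is Sb⁵⁺ < Sn⁴⁺ < Pb⁴⁺ < Tl³⁺ < Hg²⁺ < Au⁺. Au⁺ sits at position 6.

6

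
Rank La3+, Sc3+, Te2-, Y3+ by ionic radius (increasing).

Sc3+ < Y3+ < La3+ < Te2-

Work out protons and electrons: Sc3+: 18 e⁻, Z=21, Y3+: 36 e⁻, Z=39, La3+: 54 e⁻, Z=57, Te2-: 54 e⁻, Z=52. Sc3+ < Y3+ (same group, period 4 vs 5); Y3+ < La3+ (same group, 1 shell fewer); La3+ < Te2- (both 54 e⁻, Z=57>52).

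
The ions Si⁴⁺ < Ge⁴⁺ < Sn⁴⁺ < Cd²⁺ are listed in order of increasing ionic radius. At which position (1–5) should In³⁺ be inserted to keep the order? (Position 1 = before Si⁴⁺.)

4

Si⁴⁺: 10 e⁻, Z=14, Ge⁴⁺: 28 e⁻, Z=32, Sn⁴⁺: 46 e⁻, Z=50, In³⁺: 46 e⁻, Z=49, Cd²⁺: 46 e⁻, Z=48. Si⁴⁺ < Ge⁴⁺ (same group, 1 shell fewer); Ge⁴⁺ < Sn⁴⁺ (same group, period 4 vs 5); Sn⁴⁺ < In³⁺ (both 46 e⁻, Z=50>49); In³⁺ < Cd²⁺ (isoelectronic, higher Z=49 is smaller).
With In³⁺ included the full order is Si⁴⁺ < Ge⁴⁺ < Sn⁴⁺ < In³⁺ < Cd²⁺, so it takes position 4.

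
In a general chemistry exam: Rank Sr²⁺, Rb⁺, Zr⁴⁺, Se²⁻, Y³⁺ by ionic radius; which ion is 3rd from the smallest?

All of these have 36 electrons (isoelectronic). With the same electron cloud, the ion with the most protons pulls it in tightest. Nuclear charges: Zr⁴⁺ (Z=40), Y³⁺ (Z=39), Sr²⁺ (Z=38), Rb⁺ (Z=37), Se²⁻ (Z=34). Highest Z is smallest.
Ordering: Zr⁴⁺ < Y³⁺ < Sr²⁺ < Rb⁺ < Se²⁻. The 3rd smallest is Sr²⁺.

Sr²⁺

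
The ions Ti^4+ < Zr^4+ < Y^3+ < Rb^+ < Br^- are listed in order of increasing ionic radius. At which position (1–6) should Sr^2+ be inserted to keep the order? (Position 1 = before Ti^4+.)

Work out protons and electrons: Ti^4+ has 18 e⁻ (Z=22), Zr^4+ has 36 e⁻ (Z=40), Y^3+ has 36 e⁻ (Z=39), Sr^2+ has 36 e⁻ (Z=38), Rb^+ has 36 e⁻ (Z=37), Br^- has 36 e⁻ (Z=35). Ti^4+ < Zr^4+ (same group, 1 shell fewer); Zr^4+ < Y^3+ (isoelectronic, higher Z=40 is smaller); Y^3+ < Sr^2+ (isoelectronic, higher Z=39 is smaller); Sr^2+ < Rb^+ (both 36 e⁻, Z=38>37); Rb^+ < Br^- (both 36 e⁻, Z=37>35).
The complete sequence is Ti^4+ < Zr^4+ < Y^3+ < Sr^2+ < Rb^+ < Br^-. Sr^2+ sits at position 4.

4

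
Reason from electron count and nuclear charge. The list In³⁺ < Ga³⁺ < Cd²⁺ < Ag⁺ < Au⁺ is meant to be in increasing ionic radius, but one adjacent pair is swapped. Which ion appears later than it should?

Compare adjacent ions: same group and charge — period 4 sits above period 5, so Ga³⁺ is smaller — yet in this increasing list In³⁺ sits before Ga³⁺. Nothing else is reversed, so Ga³⁺ should move one place to the left.

Ga³⁺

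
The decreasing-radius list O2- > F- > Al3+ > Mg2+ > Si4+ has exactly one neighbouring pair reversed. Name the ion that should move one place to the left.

Check each adjacent pair. Al3+ and Mg2+ are reversed: both have 10 electrons but Z(Al)=13 > Z(Mg)=12, so Al3+ should be the smaller of the two. No other neighbouring pair contradicts the periodic trends, so Mg2+ is the ion listed too late.

Mg2+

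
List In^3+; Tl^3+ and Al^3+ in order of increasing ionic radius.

These ions sit in one column with identical charge. Each step down the periodic table adds a principal shell, increasing the radius.

Al^3+ < In^3+ < Tl^3+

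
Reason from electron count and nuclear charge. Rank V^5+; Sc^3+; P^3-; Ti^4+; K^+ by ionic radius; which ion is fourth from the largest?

Isoelectronic series (18 e⁻ each). Size is set by nuclear charge: more protons means a smaller ion. V^5+ (Z=23), Ti^4+ (Z=22), Sc^3+ (Z=21), K^+ (Z=19), P^3- (Z=15).
Ordering: V^5+ < Ti^4+ < Sc^3+ < K^+ < P^3-. The fourth largest is Ti^4+.

Ti^4+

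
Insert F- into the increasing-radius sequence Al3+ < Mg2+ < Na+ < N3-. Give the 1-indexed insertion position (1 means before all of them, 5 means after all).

All of these have 10 electrons (isoelectronic). With the same electron cloud, the ion with the most protons pulls it in tightest. Nuclear charges: Al3+ (Z=13), Mg2+ (Z=12), Na+ (Z=11), F- (Z=9), N3- (Z=7). Highest Z is smallest.
Merged order: Al3+ < Mg2+ < Na+ < F- < N3- — F- is number 4.

4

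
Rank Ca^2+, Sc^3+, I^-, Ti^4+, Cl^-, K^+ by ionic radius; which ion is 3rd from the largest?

K^+

First list Z and electron count for each: Ti^4+: 18 e⁻, Z=22, Sc^3+: 18 e⁻, Z=21, Ca^2+: 18 e⁻, Z=20, K^+: 18 e⁻, Z=19, Cl^-: 18 e⁻, Z=17, I^-: 54 e⁻, Z=53. Ti^4+ < Sc^3+ (isoelectronic, higher Z=22 is smaller); Sc^3+ < Ca^2+ (both 18 e⁻, Z=21>20); Ca^2+ < K^+ (isoelectronic, higher Z=20 is smaller); K^+ < Cl^- (both 18 e⁻, Z=19>17); Cl^- < I^- (same group, period 3 vs 5).
Ordering: Ti^4+ < Sc^3+ < Ca^2+ < K^+ < Cl^- < I^-. The 3rd largest is K^+.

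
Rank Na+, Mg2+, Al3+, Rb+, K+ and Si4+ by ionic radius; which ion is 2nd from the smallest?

Al3+

First list Z and electron count for each: Si4+ has 10 e⁻ (Z=14), Al3+ has 10 e⁻ (Z=13), Mg2+ has 10 e⁻ (Z=12), Na+ has 10 e⁻ (Z=11), K+ has 18 e⁻ (Z=19), Rb+ has 36 e⁻ (Z=37). Si4+ < Al3+ (isoelectronic, higher Z=14 is smaller); Al3+ < Mg2+ (isoelectronic, higher Z=13 is smaller); Mg2+ < Na+ (isoelectronic, higher Z=12 is smaller); Na+ < K+ (same group, period 3 vs 4); K+ < Rb+ (same group, period 4 vs 5).
So the order is Si4+ < Al3+ < Mg2+ < Na+ < K+ < Rb+; the 2nd-smallest ion is Al3+.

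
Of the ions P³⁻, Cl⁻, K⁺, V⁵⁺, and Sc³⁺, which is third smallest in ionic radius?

K⁺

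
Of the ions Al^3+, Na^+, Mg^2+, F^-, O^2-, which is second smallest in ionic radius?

Mg^2+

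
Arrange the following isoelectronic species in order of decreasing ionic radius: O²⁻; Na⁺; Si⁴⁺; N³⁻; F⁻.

Each ion has 10 electrons. The ranking follows nuclear charge in reverse — greater Z gives a smaller radius. Si⁴⁺ (Z=14), Na⁺ (Z=11), F⁻ (Z=9), O²⁻ (Z=8), N³⁻ (Z=7).

N³⁻ > O²⁻ > F⁻ > Na⁺ > Si⁴⁺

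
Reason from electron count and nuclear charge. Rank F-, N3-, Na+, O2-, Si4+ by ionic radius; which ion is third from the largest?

F-

All of these have 10 electrons (isoelectronic). With the same electron cloud, the ion with the most protons pulls it in tightest. Nuclear charges: Si4+ (Z=14), Na+ (Z=11), F- (Z=9), O2- (Z=8), N3- (Z=7). Highest Z is smallest.
That gives Si4+ < Na+ < F- < O2- < N3-. From the largest end, number 3 is F-.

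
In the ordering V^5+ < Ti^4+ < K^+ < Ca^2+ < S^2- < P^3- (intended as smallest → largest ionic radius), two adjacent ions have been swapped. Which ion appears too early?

Check each adjacent pair. K^+ and Ca^2+ are reversed: both have 18 electrons but Z(Ca)=20 > Z(K)=19, so Ca^2+ should be the smaller of the two. No other neighbouring pair contradicts the periodic trends, so K^+ is the ion listed too early.

K^+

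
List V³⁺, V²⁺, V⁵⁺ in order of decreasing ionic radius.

V²⁺ > V³⁺ > V⁵⁺

These are all V ions. Removing more electrons (higher positive charge) pulls the remaining electrons in closer, so V⁵⁺ is smallest and V²⁺ is largest.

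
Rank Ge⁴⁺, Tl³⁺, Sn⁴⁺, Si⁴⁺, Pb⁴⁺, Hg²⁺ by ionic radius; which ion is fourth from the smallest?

Pb⁴⁺

Tabulating Z and e⁻: Si⁴⁺ has 10 e⁻ (Z=14), Ge⁴⁺ has 28 e⁻ (Z=32), Sn⁴⁺ has 46 e⁻ (Z=50), Pb⁴⁺ has 78 e⁻ (Z=82), Tl³⁺ has 78 e⁻ (Z=81), Hg²⁺ has 78 e⁻ (Z=80). Si⁴⁺ < Ge⁴⁺ (same group, 1 shell fewer); Ge⁴⁺ < Sn⁴⁺ (same group, period 4 vs 5); Sn⁴⁺ < Pb⁴⁺ (same group, 1 shell fewer); Pb⁴⁺ < Tl³⁺ (isoelectronic, higher Z=82 is smaller); Tl³⁺ < Hg²⁺ (both 78 e⁻, Z=81>80).
Full ascending order: Si⁴⁺ < Ge⁴⁺ < Sn⁴⁺ < Pb⁴⁺ < Tl³⁺ < Hg²⁺. Counting from the smallest, position 4 is Pb⁴⁺.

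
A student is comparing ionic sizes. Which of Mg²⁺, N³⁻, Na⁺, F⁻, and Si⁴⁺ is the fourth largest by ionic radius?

All of these have 10 electrons (isoelectronic). With the same electron cloud, the ion with the most protons pulls it in tightest. Nuclear charges: Si⁴⁺ (Z=14), Mg²⁺ (Z=12), Na⁺ (Z=11), F⁻ (Z=9), N³⁻ (Z=7). Highest Z is smallest.
Ordering: Si⁴⁺ < Mg²⁺ < Na⁺ < F⁻ < N³⁻. The fourth largest is Mg²⁺.

Mg²⁺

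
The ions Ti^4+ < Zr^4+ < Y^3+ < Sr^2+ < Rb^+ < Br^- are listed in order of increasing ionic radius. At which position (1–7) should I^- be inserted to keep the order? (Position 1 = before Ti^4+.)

7

Work out protons and electrons: Ti^4+ (Z=22, 18 e⁻), Zr^4+ (Z=40, 36 e⁻), Y^3+ (Z=39, 36 e⁻), Sr^2+ (Z=38, 36 e⁻), Rb^+ (Z=37, 36 e⁻), Br^- (Z=35, 36 e⁻), I^- (Z=53, 54 e⁻). Ti^4+ < Zr^4+ (same group, 1 shell fewer); Zr^4+ < Y^3+ (both 36 e⁻, Z=40>39); Y^3+ < Sr^2+ (isoelectronic, higher Z=39 is smaller); Sr^2+ < Rb^+ (both 36 e⁻, Z=38>37); Rb^+ < Br^- (isoelectronic, higher Z=37 is smaller); Br^- < I^- (same group, period 4 vs 5).
The complete sequence is Ti^4+ < Zr^4+ < Y^3+ < Sr^2+ < Rb^+ < Br^- < I^-. I^- sits at position 7.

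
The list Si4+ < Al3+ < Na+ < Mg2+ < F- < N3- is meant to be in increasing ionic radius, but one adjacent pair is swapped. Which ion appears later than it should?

Mg2+

Compare adjacent ions: Mg2+ and Na+ share 10 electrons; the higher nuclear charge on Mg (Z=12) contracts it more, so Mg2+ < Na+ — yet in this increasing list Na+ sits before Mg2+. Nothing else is reversed, so Mg2+ should move one place to the left.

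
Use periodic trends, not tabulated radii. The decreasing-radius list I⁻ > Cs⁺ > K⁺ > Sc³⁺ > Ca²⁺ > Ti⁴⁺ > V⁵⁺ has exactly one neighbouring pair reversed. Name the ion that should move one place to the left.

Ca²⁺

Scanning neighbour by neighbour, only Sc³⁺/Ca²⁺ violates a trend: they are isoelectronic (18 e⁻) and Sc has more protons than Ca (21 vs 20), making Sc³⁺ smaller. That makes Ca²⁺ the one sitting a position late relative to where it belongs.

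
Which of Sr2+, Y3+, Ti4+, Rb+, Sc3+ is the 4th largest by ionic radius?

First list Z and electron count for each: Ti4+: 18 e⁻, Z=22, Sc3+: 18 e⁻, Z=21, Y3+: 36 e⁻, Z=39, Sr2+: 36 e⁻, Z=38, Rb+: 36 e⁻, Z=37. Ti4+ < Sc3+ (isoelectronic, higher Z=22 is smaller); Sc3+ < Y3+ (same group, 1 shell fewer); Y3+ < Sr2+ (both 36 e⁻, Z=39>38); Sr2+ < Rb+ (both 36 e⁻, Z=38>37).
So the order is Ti4+ < Sc3+ < Y3+ < Sr2+ < Rb+; the 4th-largest ion is Sc3+.

Sc3+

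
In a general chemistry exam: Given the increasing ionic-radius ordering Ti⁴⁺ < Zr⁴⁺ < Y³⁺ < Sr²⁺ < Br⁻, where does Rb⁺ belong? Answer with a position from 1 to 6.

Electron counts and nuclear charges: Ti⁴⁺: 18 e⁻, Z=22, Zr⁴⁺: 36 e⁻, Z=40, Y³⁺: 36 e⁻, Z=39, Sr²⁺: 36 e⁻, Z=38, Rb⁺: 36 e⁻, Z=37, Br⁻: 36 e⁻, Z=35. Ti⁴⁺ < Zr⁴⁺ (same group, 1 shell fewer); Zr⁴⁺ < Y³⁺ (both 36 e⁻, Z=40>39); Y³⁺ < Sr²⁺ (isoelectronic, higher Z=39 is smaller); Sr²⁺ < Rb⁺ (isoelectronic, higher Z=38 is smaller); Rb⁺ < Br⁻ (isoelectronic, higher Z=37 is smaller).
The complete sequence is Ti⁴⁺ < Zr⁴⁺ < Y³⁺ < Sr²⁺ < Rb⁺ < Br⁻. Rb⁺ sits at position 5.

5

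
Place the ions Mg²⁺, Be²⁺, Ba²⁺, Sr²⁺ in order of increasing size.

Same group, same charge. Going down the group adds an extra shell of electrons, so the ion gets larger: Be²⁺ is highest in the group and smallest.

Be²⁺ < Mg²⁺ < Sr²⁺ < Ba²⁺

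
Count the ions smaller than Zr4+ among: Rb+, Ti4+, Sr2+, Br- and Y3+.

Ti4+ (Z=22, 18 e⁻), Zr4+ (Z=40, 36 e⁻), Y3+ (Z=39, 36 e⁻), Sr2+ (Z=38, 36 e⁻), Rb+ (Z=37, 36 e⁻), Br- (Z=35, 36 e⁻). Ti4+ < Zr4+ (same group, period 4 vs 5); Zr4+ < Y3+ (both 36 e⁻, Z=40>39); Y3+ < Sr2+ (isoelectronic, higher Z=39 is smaller); Sr2+ < Rb+ (isoelectronic, higher Z=38 is smaller); Rb+ < Br- (both 36 e⁻, Z=37>35).
Relative to Zr4+, the ions that are smaller are Ti4+. Count: 1.

1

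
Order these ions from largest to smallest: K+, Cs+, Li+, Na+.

Cs+ > K+ > Na+ > Li+

Same group, same charge. Going down the group adds an extra shell of electrons, so the ion gets larger: Li+ is highest in the group and smallest.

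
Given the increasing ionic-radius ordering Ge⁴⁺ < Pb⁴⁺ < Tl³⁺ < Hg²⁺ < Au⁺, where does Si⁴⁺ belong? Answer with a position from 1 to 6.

1

Tabulating Z and e⁻: Si⁴⁺ (Z=14, 10 e⁻), Ge⁴⁺ (Z=32, 28 e⁻), Pb⁴⁺ (Z=82, 78 e⁻), Tl³⁺ (Z=81, 78 e⁻), Hg²⁺ (Z=80, 78 e⁻), Au⁺ (Z=79, 78 e⁻). Si⁴⁺ < Ge⁴⁺ (same group, period 3 vs 4); Ge⁴⁺ < Pb⁴⁺ (same group, period 4 vs 6); Pb⁴⁺ < Tl³⁺ (isoelectronic, higher Z=82 is smaller); Tl³⁺ < Hg²⁺ (both 78 e⁻, Z=81>80); Hg²⁺ < Au⁺ (isoelectronic, higher Z=80 is smaller).
With Si⁴⁺ included the full order is Si⁴⁺ < Ge⁴⁺ < Pb⁴⁺ < Tl³⁺ < Hg²⁺ < Au⁺, so it takes position 1.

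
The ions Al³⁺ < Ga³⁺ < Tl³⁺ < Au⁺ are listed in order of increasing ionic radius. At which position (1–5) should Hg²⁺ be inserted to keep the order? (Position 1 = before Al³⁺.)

4

Work out protons and electrons: Al³⁺ has 10 e⁻ (Z=13), Ga³⁺ has 28 e⁻ (Z=31), Tl³⁺ has 78 e⁻ (Z=81), Hg²⁺ has 78 e⁻ (Z=80), Au⁺ has 78 e⁻ (Z=79). Al³⁺ < Ga³⁺ (same group, period 3 vs 4); Ga³⁺ < Tl³⁺ (same group, 2 shells fewer); Tl³⁺ < Hg²⁺ (isoelectronic, higher Z=81 is smaller); Hg²⁺ < Au⁺ (both 78 e⁻, Z=80>79).
With Hg²⁺ included the full order is Al³⁺ < Ga³⁺ < Tl³⁺ < Hg²⁺ < Au⁺, so it takes position 4.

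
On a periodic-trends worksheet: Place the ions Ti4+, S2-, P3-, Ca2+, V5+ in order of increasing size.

V5+ < Ti4+ < Ca2+ < S2- < P3-

These species are isoelectronic with 18 electrons. The only difference is the number of protons: V5+ (Z=23), Ti4+ (Z=22), Ca2+ (Z=20), S2- (Z=16), P3- (Z=15). The strongest nuclear pull (V5+) gives the smallest ion.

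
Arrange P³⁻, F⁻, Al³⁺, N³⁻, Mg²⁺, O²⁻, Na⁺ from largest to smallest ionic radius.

P³⁻ > N³⁻ > O²⁻ > F⁻ > Na⁺ > Mg²⁺ > Al³⁺

Al³⁺ has 10 e⁻ (Z=13), Mg²⁺ has 10 e⁻ (Z=12), Na⁺ has 10 e⁻ (Z=11), F⁻ has 10 e⁻ (Z=9), O²⁻ has 10 e⁻ (Z=8), N³⁻ has 10 e⁻ (Z=7), P³⁻ has 18 e⁻ (Z=15). Al³⁺ < Mg²⁺ (both 10 e⁻, Z=13>12); Mg²⁺ < Na⁺ (both 10 e⁻, Z=12>11); Na⁺ < F⁻ (isoelectronic, higher Z=11 is smaller); F⁻ < O²⁻ (isoelectronic, higher Z=9 is smaller); O²⁻ < N³⁻ (both 10 e⁻, Z=8>7); N³⁻ < P³⁻ (same group, 1 shell fewer).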